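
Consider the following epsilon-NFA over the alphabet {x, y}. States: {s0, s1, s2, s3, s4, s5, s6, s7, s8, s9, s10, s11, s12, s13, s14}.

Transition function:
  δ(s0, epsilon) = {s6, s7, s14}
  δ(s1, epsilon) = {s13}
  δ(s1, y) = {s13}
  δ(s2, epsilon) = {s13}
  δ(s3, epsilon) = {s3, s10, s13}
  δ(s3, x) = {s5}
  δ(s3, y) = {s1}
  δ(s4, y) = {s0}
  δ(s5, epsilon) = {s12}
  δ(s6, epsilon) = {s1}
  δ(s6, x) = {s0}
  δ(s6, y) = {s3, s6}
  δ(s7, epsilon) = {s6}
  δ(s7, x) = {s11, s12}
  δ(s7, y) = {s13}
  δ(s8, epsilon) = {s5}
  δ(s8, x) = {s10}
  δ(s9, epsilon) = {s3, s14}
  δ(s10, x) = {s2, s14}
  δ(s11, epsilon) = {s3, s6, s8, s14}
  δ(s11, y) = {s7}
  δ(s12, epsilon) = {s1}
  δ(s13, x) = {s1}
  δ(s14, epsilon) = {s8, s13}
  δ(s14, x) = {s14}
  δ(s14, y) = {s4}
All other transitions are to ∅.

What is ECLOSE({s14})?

Start with {s14}.
From s14 via epsilon: add s8, s13.
From s8 via epsilon: add s5.
From s5 via epsilon: add s12.
From s12 via epsilon: add s1.
No new states can be added; the closed set is {s1, s5, s8, s12, s13, s14}.

{s1, s5, s8, s12, s13, s14}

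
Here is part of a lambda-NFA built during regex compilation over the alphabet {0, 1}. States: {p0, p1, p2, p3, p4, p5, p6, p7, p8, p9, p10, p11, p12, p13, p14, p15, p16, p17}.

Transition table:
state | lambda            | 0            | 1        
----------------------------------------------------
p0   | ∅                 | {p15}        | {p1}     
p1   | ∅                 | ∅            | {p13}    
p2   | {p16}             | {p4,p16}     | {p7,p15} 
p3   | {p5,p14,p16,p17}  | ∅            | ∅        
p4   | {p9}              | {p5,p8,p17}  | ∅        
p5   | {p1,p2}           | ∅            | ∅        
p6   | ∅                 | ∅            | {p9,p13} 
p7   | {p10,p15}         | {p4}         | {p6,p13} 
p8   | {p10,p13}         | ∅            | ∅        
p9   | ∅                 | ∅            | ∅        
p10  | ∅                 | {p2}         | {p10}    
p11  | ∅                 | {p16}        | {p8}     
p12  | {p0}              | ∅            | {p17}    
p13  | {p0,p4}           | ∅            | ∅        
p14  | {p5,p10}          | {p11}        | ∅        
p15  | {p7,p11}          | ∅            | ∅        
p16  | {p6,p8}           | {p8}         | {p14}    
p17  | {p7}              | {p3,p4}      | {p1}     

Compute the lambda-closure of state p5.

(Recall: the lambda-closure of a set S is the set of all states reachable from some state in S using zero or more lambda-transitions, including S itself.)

{p0, p1, p2, p4, p5, p6, p8, p9, p10, p13, p16}

Start with {p5}.
From p5 via lambda: add p1, p2.
From p2 via lambda: add p16.
From p16 via lambda: add p6, p8.
From p8 via lambda: add p10, p13.
From p13 via lambda: add p0, p4.
From p4 via lambda: add p9.
No new states can be added; the closed set is {p0, p1, p2, p4, p5, p6, p8, p9, p10, p13, p16}.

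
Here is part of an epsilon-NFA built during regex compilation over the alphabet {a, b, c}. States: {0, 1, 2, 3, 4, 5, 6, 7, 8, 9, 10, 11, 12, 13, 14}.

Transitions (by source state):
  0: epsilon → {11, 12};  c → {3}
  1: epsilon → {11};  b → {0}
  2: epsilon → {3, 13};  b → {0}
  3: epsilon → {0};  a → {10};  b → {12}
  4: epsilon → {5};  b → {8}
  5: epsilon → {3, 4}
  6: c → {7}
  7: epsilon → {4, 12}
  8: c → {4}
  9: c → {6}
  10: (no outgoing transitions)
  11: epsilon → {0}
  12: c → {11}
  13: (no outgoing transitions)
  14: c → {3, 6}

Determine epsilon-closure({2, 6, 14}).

{0, 2, 3, 6, 11, 12, 13, 14}

Start with {2, 6, 14}.
From 2 via epsilon: add 3, 13.
From 3 via epsilon: add 0.
From 0 via epsilon: add 11, 12.
No new states can be added; the closed set is {0, 2, 3, 6, 11, 12, 13, 14}.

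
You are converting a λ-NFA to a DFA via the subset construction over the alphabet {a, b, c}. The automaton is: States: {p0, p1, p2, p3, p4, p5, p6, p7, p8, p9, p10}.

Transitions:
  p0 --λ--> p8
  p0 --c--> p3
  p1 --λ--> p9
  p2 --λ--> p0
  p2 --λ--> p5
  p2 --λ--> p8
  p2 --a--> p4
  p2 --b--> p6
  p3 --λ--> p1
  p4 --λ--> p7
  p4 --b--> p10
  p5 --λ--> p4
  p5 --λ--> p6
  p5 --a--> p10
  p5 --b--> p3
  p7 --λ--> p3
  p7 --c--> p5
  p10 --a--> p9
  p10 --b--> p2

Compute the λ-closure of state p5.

Start with {p5}.
From p5 via λ: add p4, p6.
From p4 via λ: add p7.
From p7 via λ: add p3.
From p3 via λ: add p1.
From p1 via λ: add p9.
No new states can be added; the closed set is {p1, p3, p4, p5, p6, p7, p9}.

{p1, p3, p4, p5, p6, p7, p9}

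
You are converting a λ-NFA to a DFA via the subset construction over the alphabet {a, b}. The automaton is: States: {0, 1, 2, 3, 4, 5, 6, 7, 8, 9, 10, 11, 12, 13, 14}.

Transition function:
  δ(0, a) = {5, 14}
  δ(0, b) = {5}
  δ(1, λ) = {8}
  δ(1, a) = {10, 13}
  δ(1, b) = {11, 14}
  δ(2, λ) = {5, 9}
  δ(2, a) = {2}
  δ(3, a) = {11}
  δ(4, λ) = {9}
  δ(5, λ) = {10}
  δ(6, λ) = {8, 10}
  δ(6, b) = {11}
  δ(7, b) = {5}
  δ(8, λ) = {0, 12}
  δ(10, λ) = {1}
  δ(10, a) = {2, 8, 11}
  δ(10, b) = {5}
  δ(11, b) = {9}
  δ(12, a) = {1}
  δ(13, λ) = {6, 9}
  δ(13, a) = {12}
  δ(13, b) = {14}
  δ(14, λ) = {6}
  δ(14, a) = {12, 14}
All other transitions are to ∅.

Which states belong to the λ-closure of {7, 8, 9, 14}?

{0, 1, 6, 7, 8, 9, 10, 12, 14}

Start with {7, 8, 9, 14}.
From 8 via λ: add 0, 12.
From 14 via λ: add 6.
From 6 via λ: add 10.
From 10 via λ: add 1.
No new states can be added; the closed set is {0, 1, 6, 7, 8, 9, 10, 12, 14}.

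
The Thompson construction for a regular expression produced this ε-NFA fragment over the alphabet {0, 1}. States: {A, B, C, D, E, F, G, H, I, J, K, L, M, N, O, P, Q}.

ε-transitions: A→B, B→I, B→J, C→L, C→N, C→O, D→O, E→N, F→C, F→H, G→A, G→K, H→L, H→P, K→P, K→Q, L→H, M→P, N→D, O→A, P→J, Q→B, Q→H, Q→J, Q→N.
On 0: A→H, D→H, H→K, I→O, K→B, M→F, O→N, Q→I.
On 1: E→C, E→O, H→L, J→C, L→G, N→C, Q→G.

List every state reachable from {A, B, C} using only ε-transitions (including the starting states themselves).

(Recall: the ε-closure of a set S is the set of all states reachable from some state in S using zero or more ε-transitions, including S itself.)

{A, B, C, D, H, I, J, L, N, O, P}

Start with {A, B, C}.
From B via ε: add I, J.
From C via ε: add L, N, O.
From L via ε: add H.
From N via ε: add D.
From H via ε: add P.
No new states can be added; the closed set is {A, B, C, D, H, I, J, L, N, O, P}.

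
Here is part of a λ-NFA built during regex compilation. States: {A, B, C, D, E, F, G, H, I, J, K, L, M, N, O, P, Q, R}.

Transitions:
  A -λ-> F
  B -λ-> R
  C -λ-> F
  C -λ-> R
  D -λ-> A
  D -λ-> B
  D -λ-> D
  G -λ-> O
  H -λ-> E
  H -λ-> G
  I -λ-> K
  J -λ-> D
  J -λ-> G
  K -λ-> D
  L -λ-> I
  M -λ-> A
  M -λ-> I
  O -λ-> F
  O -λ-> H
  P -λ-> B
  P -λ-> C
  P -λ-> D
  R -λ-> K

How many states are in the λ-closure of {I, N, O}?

Start with {I, N, O}.
From I via λ: add K.
From O via λ: add F, H.
From H via λ: add E, G.
From K via λ: add D.
From D via λ: add A, B.
From B via λ: add R.
λ-closure = {A, B, D, E, F, G, H, I, K, N, O, R}, which has 12 states.

12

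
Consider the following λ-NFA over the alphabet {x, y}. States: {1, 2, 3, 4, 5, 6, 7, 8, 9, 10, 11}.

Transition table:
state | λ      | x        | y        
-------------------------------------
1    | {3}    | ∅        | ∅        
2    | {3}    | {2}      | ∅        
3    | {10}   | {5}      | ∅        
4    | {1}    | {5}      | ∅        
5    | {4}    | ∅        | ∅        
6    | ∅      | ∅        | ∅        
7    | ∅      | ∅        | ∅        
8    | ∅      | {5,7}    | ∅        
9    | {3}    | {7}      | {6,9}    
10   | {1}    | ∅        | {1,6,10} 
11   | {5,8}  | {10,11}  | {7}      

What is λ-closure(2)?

{1, 2, 3, 10}

Start with {2}.
From 2 via λ: add 3.
From 3 via λ: add 10.
From 10 via λ: add 1.
No new states can be added; the closed set is {1, 2, 3, 10}.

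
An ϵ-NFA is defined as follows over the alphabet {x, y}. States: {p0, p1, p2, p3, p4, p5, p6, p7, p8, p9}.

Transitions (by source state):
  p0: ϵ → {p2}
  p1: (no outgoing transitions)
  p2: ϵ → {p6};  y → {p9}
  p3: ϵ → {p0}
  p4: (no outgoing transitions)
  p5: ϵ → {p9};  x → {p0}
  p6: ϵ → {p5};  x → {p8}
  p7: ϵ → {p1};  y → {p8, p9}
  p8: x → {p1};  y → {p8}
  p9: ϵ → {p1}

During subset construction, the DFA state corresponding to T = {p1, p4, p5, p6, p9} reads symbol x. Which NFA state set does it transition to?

p5 on x → {p0}.
p6 on x → {p8}.
No x-transition from p1, p4, p9.
Union after reading x: {p0, p8}.
Now take the ϵ-closure:
From p0 via ϵ: add p2.
From p2 via ϵ: add p6.
From p6 via ϵ: add p5.
From p5 via ϵ: add p9.
From p9 via ϵ: add p1.
No new states can be added; the closed set is {p0, p1, p2, p5, p6, p8, p9}.

{p0, p1, p2, p5, p6, p8, p9}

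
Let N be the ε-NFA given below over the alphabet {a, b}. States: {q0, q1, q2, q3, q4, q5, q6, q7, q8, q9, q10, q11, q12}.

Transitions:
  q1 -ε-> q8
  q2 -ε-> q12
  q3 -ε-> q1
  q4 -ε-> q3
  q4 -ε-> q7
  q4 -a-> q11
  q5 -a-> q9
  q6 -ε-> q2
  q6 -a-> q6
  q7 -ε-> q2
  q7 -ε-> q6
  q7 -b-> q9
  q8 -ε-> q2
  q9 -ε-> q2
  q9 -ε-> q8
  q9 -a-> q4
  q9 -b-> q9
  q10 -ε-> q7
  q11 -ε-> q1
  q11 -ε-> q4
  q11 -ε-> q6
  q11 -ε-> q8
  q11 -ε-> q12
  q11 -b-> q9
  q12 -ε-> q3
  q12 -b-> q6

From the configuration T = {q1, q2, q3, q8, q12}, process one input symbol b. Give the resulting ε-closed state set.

q12 on b → {q6}.
No b-transition from q1, q2, q3, q8.
Union after reading b: {q6}.
Now take the ε-closure:
From q6 via ε: add q2.
From q2 via ε: add q12.
From q12 via ε: add q3.
From q3 via ε: add q1.
From q1 via ε: add q8.
No new states can be added; the closed set is {q1, q2, q3, q6, q8, q12}.

{q1, q2, q3, q6, q8, q12}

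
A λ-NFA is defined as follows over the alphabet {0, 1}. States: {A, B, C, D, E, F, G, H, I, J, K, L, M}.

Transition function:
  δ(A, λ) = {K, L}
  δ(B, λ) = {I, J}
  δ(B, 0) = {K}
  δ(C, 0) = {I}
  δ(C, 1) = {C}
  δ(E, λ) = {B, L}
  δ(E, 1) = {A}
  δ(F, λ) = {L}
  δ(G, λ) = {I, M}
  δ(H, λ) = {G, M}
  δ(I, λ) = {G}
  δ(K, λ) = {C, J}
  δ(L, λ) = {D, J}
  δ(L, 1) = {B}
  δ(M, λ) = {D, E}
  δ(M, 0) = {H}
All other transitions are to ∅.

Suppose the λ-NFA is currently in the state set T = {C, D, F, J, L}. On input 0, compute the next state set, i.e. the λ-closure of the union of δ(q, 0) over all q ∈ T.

C on 0 → {I}.
No 0-transition from D, F, J, L.
Union after reading 0: {I}.
Now take the λ-closure:
From I via λ: add G.
From G via λ: add M.
From M via λ: add D, E.
From E via λ: add B, L.
From B via λ: add J.
No new states can be added; the closed set is {B, D, E, G, I, J, L, M}.

{B, D, E, G, I, J, L, M}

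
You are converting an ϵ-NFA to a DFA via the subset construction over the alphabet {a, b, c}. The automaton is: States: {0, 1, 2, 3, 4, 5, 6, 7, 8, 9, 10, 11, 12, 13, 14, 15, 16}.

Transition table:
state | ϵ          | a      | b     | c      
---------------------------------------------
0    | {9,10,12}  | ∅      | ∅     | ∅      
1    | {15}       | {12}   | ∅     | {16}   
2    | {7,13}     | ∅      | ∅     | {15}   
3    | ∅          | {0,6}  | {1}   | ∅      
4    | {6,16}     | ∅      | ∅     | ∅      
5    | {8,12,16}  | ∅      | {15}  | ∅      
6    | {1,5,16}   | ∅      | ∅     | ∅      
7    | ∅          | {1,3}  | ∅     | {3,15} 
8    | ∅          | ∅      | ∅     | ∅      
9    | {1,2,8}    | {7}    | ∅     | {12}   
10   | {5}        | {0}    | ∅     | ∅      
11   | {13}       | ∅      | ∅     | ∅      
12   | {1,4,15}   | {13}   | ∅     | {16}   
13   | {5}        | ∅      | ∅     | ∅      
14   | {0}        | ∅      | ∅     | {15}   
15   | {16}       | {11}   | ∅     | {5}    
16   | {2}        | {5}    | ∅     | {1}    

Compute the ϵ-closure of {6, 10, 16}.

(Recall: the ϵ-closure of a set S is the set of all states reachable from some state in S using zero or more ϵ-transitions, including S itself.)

Start with {6, 10, 16}.
From 6 via ϵ: add 1, 5.
From 16 via ϵ: add 2.
From 1 via ϵ: add 15.
From 2 via ϵ: add 7, 13.
From 5 via ϵ: add 8, 12.
From 12 via ϵ: add 4.
No new states can be added; the closed set is {1, 2, 4, 5, 6, 7, 8, 10, 12, 13, 15, 16}.

{1, 2, 4, 5, 6, 7, 8, 10, 12, 13, 15, 16}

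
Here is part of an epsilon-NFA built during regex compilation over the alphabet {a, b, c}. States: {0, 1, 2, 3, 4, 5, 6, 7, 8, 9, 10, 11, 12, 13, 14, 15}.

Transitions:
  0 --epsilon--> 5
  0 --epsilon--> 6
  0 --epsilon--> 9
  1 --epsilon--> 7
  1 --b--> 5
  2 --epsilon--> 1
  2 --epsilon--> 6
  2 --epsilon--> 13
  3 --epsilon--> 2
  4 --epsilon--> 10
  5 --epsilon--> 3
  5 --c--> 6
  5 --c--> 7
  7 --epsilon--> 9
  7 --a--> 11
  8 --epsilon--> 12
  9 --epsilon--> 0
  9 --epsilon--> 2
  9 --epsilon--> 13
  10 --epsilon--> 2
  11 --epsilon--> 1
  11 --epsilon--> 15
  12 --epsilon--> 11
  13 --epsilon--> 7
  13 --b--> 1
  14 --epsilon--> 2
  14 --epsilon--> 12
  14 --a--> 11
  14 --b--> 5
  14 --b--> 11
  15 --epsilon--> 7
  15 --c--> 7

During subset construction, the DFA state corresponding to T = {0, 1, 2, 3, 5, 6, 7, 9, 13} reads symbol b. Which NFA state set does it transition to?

1 on b → {5}.
13 on b → {1}.
No b-transition from 0, 2, 3, 5, 6, 7, 9.
Union after reading b: {1, 5}.
Now take the epsilon-closure:
From 1 via epsilon: add 7.
From 5 via epsilon: add 3.
From 3 via epsilon: add 2.
From 7 via epsilon: add 9.
From 2 via epsilon: add 6, 13.
From 9 via epsilon: add 0.
No new states can be added; the closed set is {0, 1, 2, 3, 5, 6, 7, 9, 13}.

{0, 1, 2, 3, 5, 6, 7, 9, 13}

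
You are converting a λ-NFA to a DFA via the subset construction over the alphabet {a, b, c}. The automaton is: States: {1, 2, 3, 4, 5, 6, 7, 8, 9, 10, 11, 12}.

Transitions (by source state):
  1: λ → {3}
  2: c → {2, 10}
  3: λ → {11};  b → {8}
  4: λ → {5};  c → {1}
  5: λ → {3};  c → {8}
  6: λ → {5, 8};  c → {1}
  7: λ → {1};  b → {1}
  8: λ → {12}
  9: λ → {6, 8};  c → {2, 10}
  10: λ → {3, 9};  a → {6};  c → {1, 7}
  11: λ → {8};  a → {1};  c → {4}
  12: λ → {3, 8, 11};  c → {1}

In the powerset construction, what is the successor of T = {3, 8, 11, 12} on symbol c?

{1, 3, 4, 5, 8, 11, 12}

11 on c → {4}.
12 on c → {1}.
No c-transition from 3, 8.
Union after reading c: {1, 4}.
Now take the λ-closure:
From 1 via λ: add 3.
From 4 via λ: add 5.
From 3 via λ: add 11.
From 11 via λ: add 8.
From 8 via λ: add 12.
No new states can be added; the closed set is {1, 3, 4, 5, 8, 11, 12}.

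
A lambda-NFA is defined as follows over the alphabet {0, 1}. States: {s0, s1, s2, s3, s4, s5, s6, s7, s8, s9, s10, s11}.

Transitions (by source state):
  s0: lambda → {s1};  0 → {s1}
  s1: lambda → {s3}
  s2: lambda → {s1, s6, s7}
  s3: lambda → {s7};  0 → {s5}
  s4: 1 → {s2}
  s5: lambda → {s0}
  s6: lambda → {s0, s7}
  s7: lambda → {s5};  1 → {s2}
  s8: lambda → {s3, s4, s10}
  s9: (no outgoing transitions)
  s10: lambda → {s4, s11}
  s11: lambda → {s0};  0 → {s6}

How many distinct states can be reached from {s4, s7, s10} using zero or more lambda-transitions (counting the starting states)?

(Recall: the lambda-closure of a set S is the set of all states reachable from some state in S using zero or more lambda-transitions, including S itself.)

Start with {s4, s7, s10}.
From s7 via lambda: add s5.
From s10 via lambda: add s11.
From s5 via lambda: add s0.
From s0 via lambda: add s1.
From s1 via lambda: add s3.
lambda-closure = {s0, s1, s3, s4, s5, s7, s10, s11}, which has 8 states.

8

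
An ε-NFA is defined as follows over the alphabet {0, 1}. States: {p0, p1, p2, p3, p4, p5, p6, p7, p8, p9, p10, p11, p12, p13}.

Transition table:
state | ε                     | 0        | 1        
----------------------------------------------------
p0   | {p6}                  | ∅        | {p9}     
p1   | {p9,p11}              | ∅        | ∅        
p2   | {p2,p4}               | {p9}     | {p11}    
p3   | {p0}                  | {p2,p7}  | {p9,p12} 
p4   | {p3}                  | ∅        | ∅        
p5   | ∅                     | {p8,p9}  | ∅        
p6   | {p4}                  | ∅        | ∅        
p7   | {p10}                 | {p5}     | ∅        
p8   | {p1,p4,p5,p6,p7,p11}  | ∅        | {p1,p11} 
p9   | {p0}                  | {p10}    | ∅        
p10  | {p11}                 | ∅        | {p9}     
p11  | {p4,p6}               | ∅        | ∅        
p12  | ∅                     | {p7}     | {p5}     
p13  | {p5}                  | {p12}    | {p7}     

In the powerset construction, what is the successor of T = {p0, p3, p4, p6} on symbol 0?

{p0, p2, p3, p4, p6, p7, p10, p11}

p3 on 0 → {p2, p7}.
No 0-transition from p0, p4, p6.
Union after reading 0: {p2, p7}.
Now take the ε-closure:
From p2 via ε: add p4.
From p7 via ε: add p10.
From p4 via ε: add p3.
From p10 via ε: add p11.
From p3 via ε: add p0.
From p11 via ε: add p6.
No new states can be added; the closed set is {p0, p2, p3, p4, p6, p7, p10, p11}.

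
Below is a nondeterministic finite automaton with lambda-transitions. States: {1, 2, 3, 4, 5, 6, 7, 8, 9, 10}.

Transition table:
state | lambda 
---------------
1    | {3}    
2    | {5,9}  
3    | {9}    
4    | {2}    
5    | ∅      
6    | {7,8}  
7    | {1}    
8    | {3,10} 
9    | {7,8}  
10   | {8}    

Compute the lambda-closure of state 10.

Start with {10}.
From 10 via lambda: add 8.
From 8 via lambda: add 3.
From 3 via lambda: add 9.
From 9 via lambda: add 7.
From 7 via lambda: add 1.
No new states can be added; the closed set is {1, 3, 7, 8, 9, 10}.

{1, 3, 7, 8, 9, 10}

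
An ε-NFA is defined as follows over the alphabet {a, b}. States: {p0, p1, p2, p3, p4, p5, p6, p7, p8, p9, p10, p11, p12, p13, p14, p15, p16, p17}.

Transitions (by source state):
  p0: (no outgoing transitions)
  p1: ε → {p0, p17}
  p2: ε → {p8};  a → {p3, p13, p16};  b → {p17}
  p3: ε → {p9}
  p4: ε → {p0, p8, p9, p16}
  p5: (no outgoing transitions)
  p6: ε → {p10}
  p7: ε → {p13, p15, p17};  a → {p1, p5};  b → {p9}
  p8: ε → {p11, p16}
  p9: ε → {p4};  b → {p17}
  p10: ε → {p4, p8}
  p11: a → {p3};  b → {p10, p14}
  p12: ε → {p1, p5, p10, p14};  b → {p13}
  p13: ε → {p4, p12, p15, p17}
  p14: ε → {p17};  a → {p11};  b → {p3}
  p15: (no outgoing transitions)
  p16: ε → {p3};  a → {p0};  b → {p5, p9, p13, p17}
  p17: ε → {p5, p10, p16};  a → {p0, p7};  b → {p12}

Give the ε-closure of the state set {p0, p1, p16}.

Start with {p0, p1, p16}.
From p1 via ε: add p17.
From p16 via ε: add p3.
From p3 via ε: add p9.
From p17 via ε: add p5, p10.
From p9 via ε: add p4.
From p10 via ε: add p8.
From p8 via ε: add p11.
No new states can be added; the closed set is {p0, p1, p3, p4, p5, p8, p9, p10, p11, p16, p17}.

{p0, p1, p3, p4, p5, p8, p9, p10, p11, p16, p17}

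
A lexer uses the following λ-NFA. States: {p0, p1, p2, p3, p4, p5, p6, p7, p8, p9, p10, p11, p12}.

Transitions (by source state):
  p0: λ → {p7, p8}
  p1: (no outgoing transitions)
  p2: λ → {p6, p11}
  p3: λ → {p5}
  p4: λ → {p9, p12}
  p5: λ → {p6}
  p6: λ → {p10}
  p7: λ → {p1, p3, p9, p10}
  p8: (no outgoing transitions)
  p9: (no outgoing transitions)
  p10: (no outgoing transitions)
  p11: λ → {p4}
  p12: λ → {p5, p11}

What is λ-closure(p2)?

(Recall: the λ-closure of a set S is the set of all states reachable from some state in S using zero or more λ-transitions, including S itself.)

Start with {p2}.
From p2 via λ: add p6, p11.
From p6 via λ: add p10.
From p11 via λ: add p4.
From p4 via λ: add p9, p12.
From p12 via λ: add p5.
No new states can be added; the closed set is {p2, p4, p5, p6, p9, p10, p11, p12}.

{p2, p4, p5, p6, p9, p10, p11, p12}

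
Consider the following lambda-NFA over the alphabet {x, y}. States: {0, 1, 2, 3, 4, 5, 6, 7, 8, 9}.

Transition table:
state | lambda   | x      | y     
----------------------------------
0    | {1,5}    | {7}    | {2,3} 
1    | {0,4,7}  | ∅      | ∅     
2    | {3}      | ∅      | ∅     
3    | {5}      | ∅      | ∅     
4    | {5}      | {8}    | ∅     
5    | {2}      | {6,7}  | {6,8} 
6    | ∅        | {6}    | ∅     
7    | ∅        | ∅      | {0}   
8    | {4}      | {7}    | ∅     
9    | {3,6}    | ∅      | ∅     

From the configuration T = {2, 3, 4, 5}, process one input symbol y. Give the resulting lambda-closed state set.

{2, 3, 4, 5, 6, 8}

5 on y → {6, 8}.
No y-transition from 2, 3, 4.
Union after reading y: {6, 8}.
Now take the lambda-closure:
From 8 via lambda: add 4.
From 4 via lambda: add 5.
From 5 via lambda: add 2.
From 2 via lambda: add 3.
No new states can be added; the closed set is {2, 3, 4, 5, 6, 8}.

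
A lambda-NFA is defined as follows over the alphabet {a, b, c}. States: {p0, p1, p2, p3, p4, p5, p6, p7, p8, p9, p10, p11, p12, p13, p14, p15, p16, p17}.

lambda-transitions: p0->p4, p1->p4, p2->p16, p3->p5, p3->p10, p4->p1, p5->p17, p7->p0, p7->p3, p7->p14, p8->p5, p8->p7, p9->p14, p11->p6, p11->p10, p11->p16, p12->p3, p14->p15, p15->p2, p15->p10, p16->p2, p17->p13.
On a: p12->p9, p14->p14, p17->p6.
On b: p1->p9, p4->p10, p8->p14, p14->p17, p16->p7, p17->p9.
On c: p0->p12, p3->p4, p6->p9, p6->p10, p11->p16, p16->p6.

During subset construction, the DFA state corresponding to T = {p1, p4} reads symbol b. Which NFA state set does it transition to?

{p2, p9, p10, p14, p15, p16}

p1 on b → {p9}.
p4 on b → {p10}.
Union after reading b: {p9, p10}.
Now take the lambda-closure:
From p9 via lambda: add p14.
From p14 via lambda: add p15.
From p15 via lambda: add p2.
From p2 via lambda: add p16.
No new states can be added; the closed set is {p2, p9, p10, p14, p15, p16}.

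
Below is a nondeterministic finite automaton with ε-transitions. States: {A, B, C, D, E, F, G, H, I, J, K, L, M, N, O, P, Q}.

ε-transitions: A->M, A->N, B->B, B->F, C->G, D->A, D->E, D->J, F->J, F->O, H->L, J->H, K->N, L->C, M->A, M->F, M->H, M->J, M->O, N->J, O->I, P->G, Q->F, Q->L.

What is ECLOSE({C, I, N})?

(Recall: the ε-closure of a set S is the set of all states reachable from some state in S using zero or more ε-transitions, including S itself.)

Start with {C, I, N}.
From C via ε: add G.
From N via ε: add J.
From J via ε: add H.
From H via ε: add L.
No new states can be added; the closed set is {C, G, H, I, J, L, N}.

{C, G, H, I, J, L, N}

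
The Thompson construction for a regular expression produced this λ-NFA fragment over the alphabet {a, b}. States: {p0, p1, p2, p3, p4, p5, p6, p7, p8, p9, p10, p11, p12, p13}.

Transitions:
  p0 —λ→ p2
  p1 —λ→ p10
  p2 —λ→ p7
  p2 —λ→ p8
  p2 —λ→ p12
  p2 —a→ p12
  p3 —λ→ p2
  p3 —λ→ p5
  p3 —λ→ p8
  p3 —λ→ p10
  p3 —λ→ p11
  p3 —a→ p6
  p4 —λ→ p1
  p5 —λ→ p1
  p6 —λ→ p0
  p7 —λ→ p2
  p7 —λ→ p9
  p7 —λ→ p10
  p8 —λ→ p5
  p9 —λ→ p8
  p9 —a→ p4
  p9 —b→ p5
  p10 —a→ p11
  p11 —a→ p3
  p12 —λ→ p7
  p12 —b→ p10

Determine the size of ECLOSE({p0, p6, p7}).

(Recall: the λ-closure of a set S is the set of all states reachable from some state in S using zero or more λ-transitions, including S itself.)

Start with {p0, p6, p7}.
From p0 via λ: add p2.
From p7 via λ: add p9, p10.
From p2 via λ: add p8, p12.
From p8 via λ: add p5.
From p5 via λ: add p1.
λ-closure = {p0, p1, p2, p5, p6, p7, p8, p9, p10, p12}, which has 10 states.

10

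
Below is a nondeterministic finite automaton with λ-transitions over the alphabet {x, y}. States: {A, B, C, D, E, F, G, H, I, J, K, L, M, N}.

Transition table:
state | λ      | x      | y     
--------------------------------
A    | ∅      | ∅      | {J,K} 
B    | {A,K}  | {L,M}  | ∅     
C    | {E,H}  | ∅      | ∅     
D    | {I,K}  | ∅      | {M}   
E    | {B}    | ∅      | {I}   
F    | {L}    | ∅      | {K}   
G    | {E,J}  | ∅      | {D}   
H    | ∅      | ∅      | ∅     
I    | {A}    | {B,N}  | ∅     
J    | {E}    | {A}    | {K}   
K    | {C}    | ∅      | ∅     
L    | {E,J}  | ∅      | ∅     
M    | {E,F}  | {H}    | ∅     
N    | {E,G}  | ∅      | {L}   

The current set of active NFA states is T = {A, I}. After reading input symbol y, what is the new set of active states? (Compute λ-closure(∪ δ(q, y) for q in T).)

A on y → {J, K}.
No y-transition from I.
Union after reading y: {J, K}.
Now take the λ-closure:
From J via λ: add E.
From K via λ: add C.
From C via λ: add H.
From E via λ: add B.
From B via λ: add A.
No new states can be added; the closed set is {A, B, C, E, H, J, K}.

{A, B, C, E, H, J, K}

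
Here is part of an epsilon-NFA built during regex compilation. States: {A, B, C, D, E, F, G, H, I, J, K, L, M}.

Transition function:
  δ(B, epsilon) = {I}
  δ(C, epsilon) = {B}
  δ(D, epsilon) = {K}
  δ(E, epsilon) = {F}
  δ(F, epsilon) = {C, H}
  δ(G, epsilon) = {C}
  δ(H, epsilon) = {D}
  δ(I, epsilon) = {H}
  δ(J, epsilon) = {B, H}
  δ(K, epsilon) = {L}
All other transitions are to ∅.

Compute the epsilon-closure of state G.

{B, C, D, G, H, I, K, L}

Start with {G}.
From G via epsilon: add C.
From C via epsilon: add B.
From B via epsilon: add I.
From I via epsilon: add H.
From H via epsilon: add D.
From D via epsilon: add K.
From K via epsilon: add L.
No new states can be added; the closed set is {B, C, D, G, H, I, K, L}.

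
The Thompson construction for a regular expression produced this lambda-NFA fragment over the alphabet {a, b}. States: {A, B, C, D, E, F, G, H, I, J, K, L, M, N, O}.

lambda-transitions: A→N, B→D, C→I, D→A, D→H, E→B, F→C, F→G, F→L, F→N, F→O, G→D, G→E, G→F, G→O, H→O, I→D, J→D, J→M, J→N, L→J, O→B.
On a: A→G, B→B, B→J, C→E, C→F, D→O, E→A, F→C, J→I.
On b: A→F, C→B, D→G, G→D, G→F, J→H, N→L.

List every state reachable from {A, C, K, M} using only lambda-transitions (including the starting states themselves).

{A, B, C, D, H, I, K, M, N, O}

Start with {A, C, K, M}.
From A via lambda: add N.
From C via lambda: add I.
From I via lambda: add D.
From D via lambda: add H.
From H via lambda: add O.
From O via lambda: add B.
No new states can be added; the closed set is {A, B, C, D, H, I, K, M, N, O}.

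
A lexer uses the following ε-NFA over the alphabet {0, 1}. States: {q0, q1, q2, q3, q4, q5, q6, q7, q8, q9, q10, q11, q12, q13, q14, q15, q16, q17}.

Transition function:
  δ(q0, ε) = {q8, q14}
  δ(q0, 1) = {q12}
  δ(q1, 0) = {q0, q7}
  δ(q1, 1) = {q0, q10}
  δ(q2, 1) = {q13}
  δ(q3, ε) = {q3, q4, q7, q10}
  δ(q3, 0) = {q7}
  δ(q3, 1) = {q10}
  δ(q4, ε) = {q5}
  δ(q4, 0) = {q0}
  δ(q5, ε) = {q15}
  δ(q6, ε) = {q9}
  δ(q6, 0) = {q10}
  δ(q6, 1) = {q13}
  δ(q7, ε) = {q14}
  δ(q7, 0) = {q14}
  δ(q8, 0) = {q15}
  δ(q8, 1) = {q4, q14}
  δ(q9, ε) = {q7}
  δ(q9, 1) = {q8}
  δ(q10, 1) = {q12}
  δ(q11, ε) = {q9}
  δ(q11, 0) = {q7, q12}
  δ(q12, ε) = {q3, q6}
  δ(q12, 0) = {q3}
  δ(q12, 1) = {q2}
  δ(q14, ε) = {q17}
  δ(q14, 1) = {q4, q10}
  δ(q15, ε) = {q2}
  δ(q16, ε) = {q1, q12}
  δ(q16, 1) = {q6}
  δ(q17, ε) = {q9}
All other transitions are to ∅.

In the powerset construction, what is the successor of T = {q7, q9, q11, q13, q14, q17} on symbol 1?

{q2, q4, q5, q8, q10, q15}

q9 on 1 → {q8}.
q14 on 1 → {q4, q10}.
No 1-transition from q7, q11, q13, q17.
Union after reading 1: {q4, q8, q10}.
Now take the ε-closure:
From q4 via ε: add q5.
From q5 via ε: add q15.
From q15 via ε: add q2.
No new states can be added; the closed set is {q2, q4, q5, q8, q10, q15}.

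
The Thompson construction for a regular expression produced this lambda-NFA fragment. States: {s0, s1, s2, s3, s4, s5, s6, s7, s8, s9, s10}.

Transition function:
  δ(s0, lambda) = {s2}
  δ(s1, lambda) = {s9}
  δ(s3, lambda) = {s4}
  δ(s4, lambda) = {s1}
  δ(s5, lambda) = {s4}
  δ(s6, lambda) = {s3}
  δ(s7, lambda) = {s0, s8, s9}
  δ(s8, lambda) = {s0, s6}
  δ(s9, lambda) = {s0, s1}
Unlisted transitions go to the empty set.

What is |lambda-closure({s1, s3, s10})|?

Start with {s1, s3, s10}.
From s1 via lambda: add s9.
From s3 via lambda: add s4.
From s9 via lambda: add s0.
From s0 via lambda: add s2.
lambda-closure = {s0, s1, s2, s3, s4, s9, s10}, which has 7 states.

7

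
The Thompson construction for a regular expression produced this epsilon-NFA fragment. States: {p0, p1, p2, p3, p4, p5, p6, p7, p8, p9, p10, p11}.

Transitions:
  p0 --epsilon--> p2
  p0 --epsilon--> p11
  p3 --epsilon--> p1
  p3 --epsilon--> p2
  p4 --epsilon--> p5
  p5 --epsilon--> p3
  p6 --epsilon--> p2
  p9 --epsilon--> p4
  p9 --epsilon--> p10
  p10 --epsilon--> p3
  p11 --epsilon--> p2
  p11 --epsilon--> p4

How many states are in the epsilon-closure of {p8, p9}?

8

Start with {p8, p9}.
From p9 via epsilon: add p4, p10.
From p4 via epsilon: add p5.
From p10 via epsilon: add p3.
From p3 via epsilon: add p1, p2.
epsilon-closure = {p1, p2, p3, p4, p5, p8, p9, p10}, which has 8 states.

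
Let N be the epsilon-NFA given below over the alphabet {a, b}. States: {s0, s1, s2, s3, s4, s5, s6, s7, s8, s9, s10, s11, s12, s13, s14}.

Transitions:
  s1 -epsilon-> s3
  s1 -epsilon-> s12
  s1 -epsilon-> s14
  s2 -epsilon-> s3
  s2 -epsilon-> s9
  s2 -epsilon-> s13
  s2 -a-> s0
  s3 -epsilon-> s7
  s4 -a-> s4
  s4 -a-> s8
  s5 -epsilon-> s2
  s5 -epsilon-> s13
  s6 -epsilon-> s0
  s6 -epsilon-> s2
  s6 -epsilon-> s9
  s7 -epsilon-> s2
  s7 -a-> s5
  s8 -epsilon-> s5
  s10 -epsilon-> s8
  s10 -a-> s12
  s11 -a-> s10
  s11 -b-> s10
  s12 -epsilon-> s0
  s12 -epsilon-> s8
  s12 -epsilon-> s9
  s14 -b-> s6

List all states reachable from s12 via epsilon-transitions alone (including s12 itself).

Start with {s12}.
From s12 via epsilon: add s0, s8, s9.
From s8 via epsilon: add s5.
From s5 via epsilon: add s2, s13.
From s2 via epsilon: add s3.
From s3 via epsilon: add s7.
No new states can be added; the closed set is {s0, s2, s3, s5, s7, s8, s9, s12, s13}.

{s0, s2, s3, s5, s7, s8, s9, s12, s13}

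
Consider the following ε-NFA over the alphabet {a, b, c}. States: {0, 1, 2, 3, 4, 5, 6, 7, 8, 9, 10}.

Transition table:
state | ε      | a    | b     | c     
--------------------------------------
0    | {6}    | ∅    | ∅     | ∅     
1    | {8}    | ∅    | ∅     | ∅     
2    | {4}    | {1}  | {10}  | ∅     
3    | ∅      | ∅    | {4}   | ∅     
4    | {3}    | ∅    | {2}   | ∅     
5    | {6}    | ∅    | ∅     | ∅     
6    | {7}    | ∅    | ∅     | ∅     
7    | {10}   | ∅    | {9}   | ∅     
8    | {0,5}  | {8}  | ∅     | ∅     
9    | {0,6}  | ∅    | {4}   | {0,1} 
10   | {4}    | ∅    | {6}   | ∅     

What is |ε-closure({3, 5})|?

6

Start with {3, 5}.
From 5 via ε: add 6.
From 6 via ε: add 7.
From 7 via ε: add 10.
From 10 via ε: add 4.
ε-closure = {3, 4, 5, 6, 7, 10}, which has 6 states.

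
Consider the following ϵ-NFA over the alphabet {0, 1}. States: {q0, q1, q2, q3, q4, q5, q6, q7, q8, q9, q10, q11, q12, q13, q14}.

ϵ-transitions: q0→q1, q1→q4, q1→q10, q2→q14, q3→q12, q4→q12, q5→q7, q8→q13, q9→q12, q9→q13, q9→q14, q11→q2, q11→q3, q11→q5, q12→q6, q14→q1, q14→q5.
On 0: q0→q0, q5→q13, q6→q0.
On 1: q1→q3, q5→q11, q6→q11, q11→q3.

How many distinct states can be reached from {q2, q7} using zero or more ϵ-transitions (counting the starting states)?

Start with {q2, q7}.
From q2 via ϵ: add q14.
From q14 via ϵ: add q1, q5.
From q1 via ϵ: add q4, q10.
From q4 via ϵ: add q12.
From q12 via ϵ: add q6.
ϵ-closure = {q1, q2, q4, q5, q6, q7, q10, q12, q14}, which has 9 states.

9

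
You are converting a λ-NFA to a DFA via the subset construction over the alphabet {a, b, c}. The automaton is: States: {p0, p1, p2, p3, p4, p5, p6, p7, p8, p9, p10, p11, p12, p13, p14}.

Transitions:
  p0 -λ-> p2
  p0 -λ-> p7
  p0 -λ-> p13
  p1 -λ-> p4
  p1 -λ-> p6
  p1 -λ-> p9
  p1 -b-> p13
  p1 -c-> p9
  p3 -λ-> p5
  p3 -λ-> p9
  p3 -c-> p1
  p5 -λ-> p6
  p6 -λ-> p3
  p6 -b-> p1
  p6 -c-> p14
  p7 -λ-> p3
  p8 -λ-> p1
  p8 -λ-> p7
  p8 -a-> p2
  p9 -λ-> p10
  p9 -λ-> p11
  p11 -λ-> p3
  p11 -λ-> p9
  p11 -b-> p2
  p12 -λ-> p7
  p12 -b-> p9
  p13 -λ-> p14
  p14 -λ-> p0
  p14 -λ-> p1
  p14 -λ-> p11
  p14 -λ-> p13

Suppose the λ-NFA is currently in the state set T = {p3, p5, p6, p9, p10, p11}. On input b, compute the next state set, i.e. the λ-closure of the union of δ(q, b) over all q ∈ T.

p6 on b → {p1}.
p11 on b → {p2}.
No b-transition from p3, p5, p9, p10.
Union after reading b: {p1, p2}.
Now take the λ-closure:
From p1 via λ: add p4, p6, p9.
From p6 via λ: add p3.
From p9 via λ: add p10, p11.
From p3 via λ: add p5.
No new states can be added; the closed set is {p1, p2, p3, p4, p5, p6, p9, p10, p11}.

{p1, p2, p3, p4, p5, p6, p9, p10, p11}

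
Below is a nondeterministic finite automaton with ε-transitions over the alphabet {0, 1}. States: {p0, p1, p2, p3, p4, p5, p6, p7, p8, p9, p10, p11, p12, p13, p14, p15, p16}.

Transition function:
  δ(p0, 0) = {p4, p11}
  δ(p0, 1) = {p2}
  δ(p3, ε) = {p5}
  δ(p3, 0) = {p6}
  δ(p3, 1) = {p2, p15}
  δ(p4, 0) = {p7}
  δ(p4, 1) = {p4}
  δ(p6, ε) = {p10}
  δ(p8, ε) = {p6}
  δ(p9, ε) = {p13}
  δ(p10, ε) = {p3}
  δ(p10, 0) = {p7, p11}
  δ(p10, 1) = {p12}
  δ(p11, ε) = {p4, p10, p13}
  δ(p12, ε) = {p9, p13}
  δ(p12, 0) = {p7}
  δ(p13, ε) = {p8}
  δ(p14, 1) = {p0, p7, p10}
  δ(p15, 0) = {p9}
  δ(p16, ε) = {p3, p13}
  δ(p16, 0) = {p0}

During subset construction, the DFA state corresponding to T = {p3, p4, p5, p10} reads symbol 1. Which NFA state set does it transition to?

{p2, p3, p4, p5, p6, p8, p9, p10, p12, p13, p15}

p3 on 1 → {p2, p15}.
p4 on 1 → {p4}.
p10 on 1 → {p12}.
No 1-transition from p5.
Union after reading 1: {p2, p4, p12, p15}.
Now take the ε-closure:
From p12 via ε: add p9, p13.
From p13 via ε: add p8.
From p8 via ε: add p6.
From p6 via ε: add p10.
From p10 via ε: add p3.
From p3 via ε: add p5.
No new states can be added; the closed set is {p2, p3, p4, p5, p6, p8, p9, p10, p12, p13, p15}.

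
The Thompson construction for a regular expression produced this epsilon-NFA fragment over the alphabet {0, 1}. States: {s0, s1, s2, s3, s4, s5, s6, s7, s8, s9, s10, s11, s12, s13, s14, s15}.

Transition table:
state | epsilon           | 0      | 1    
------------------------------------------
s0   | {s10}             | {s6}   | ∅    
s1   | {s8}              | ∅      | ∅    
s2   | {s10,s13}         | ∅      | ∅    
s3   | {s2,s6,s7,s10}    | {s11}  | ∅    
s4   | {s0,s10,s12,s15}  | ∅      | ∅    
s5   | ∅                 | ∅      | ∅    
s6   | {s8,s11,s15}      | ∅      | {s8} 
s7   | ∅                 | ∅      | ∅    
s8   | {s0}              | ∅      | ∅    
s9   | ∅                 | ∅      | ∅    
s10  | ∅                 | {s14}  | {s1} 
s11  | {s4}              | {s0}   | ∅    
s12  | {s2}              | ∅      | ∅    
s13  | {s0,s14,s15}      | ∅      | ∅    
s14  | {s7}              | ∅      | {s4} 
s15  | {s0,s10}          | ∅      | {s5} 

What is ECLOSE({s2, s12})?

Start with {s2, s12}.
From s2 via epsilon: add s10, s13.
From s13 via epsilon: add s0, s14, s15.
From s14 via epsilon: add s7.
No new states can be added; the closed set is {s0, s2, s7, s10, s12, s13, s14, s15}.

{s0, s2, s7, s10, s12, s13, s14, s15}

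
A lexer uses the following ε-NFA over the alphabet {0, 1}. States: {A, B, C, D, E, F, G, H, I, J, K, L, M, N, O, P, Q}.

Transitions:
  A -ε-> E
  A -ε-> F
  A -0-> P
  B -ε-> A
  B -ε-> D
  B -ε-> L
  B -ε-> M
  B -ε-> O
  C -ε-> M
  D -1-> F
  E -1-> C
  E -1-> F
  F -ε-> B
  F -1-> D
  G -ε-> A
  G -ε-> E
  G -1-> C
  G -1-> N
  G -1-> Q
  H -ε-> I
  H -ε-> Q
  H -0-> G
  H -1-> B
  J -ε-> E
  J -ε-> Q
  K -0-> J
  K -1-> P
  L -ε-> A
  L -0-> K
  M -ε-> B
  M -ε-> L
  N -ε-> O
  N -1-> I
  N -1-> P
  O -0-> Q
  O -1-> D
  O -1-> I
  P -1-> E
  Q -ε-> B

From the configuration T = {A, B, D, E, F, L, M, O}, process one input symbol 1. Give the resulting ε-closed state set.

D on 1 → {F}.
E on 1 → {C, F}.
F on 1 → {D}.
O on 1 → {D, I}.
No 1-transition from A, B, L, M.
Union after reading 1: {C, D, F, I}.
Now take the ε-closure:
From C via ε: add M.
From F via ε: add B.
From B via ε: add A, L, O.
From A via ε: add E.
No new states can be added; the closed set is {A, B, C, D, E, F, I, L, M, O}.

{A, B, C, D, E, F, I, L, M, O}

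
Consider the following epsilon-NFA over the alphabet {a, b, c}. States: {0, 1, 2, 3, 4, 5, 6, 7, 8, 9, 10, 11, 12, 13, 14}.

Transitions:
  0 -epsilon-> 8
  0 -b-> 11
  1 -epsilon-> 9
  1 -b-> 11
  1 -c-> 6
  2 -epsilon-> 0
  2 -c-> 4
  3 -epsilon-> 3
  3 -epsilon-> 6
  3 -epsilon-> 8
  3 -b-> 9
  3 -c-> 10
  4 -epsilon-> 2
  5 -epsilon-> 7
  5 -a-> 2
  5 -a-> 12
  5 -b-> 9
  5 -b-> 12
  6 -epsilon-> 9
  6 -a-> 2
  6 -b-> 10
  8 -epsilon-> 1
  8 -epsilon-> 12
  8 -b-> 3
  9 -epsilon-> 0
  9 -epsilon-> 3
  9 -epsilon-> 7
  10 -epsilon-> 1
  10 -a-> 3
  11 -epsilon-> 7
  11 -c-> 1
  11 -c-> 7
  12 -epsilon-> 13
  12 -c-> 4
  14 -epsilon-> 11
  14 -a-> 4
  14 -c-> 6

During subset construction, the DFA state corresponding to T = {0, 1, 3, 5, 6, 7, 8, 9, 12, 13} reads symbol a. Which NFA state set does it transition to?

{0, 1, 2, 3, 6, 7, 8, 9, 12, 13}

5 on a → {2, 12}.
6 on a → {2}.
No a-transition from 0, 1, 3, 7, 8, 9, 12, 13.
Union after reading a: {2, 12}.
Now take the epsilon-closure:
From 2 via epsilon: add 0.
From 12 via epsilon: add 13.
From 0 via epsilon: add 8.
From 8 via epsilon: add 1.
From 1 via epsilon: add 9.
From 9 via epsilon: add 3, 7.
From 3 via epsilon: add 6.
No new states can be added; the closed set is {0, 1, 2, 3, 6, 7, 8, 9, 12, 13}.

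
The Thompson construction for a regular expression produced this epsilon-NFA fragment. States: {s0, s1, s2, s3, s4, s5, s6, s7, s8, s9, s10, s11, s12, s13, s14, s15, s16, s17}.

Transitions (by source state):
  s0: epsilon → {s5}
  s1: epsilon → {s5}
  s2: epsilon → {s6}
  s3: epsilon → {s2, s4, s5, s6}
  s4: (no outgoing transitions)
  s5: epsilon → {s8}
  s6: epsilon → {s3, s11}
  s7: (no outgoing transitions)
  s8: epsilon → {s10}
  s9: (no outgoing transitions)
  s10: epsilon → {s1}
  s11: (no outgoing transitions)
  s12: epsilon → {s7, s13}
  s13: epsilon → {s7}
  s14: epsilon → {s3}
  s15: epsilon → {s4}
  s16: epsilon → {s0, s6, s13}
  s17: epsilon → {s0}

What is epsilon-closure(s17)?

{s0, s1, s5, s8, s10, s17}

Start with {s17}.
From s17 via epsilon: add s0.
From s0 via epsilon: add s5.
From s5 via epsilon: add s8.
From s8 via epsilon: add s10.
From s10 via epsilon: add s1.
No new states can be added; the closed set is {s0, s1, s5, s8, s10, s17}.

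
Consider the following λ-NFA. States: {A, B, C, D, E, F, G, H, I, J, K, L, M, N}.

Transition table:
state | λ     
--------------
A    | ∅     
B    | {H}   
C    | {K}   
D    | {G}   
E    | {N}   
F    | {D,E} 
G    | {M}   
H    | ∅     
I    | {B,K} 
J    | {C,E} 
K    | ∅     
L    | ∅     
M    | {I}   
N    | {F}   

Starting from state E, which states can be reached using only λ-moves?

{B, D, E, F, G, H, I, K, M, N}

Start with {E}.
From E via λ: add N.
From N via λ: add F.
From F via λ: add D.
From D via λ: add G.
From G via λ: add M.
From M via λ: add I.
From I via λ: add B, K.
From B via λ: add H.
No new states can be added; the closed set is {B, D, E, F, G, H, I, K, M, N}.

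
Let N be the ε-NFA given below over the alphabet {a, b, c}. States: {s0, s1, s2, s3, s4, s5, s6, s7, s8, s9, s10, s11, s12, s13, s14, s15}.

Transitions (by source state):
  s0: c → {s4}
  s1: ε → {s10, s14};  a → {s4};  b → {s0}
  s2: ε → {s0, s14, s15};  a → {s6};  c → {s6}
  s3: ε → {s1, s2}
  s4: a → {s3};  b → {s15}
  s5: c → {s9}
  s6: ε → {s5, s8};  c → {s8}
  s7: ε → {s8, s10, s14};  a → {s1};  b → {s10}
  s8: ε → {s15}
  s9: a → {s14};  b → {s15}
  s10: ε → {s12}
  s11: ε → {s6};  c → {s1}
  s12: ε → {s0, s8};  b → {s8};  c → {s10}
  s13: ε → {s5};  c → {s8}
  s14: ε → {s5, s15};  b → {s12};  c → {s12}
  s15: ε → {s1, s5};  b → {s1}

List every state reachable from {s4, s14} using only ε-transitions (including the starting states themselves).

Start with {s4, s14}.
From s14 via ε: add s5, s15.
From s15 via ε: add s1.
From s1 via ε: add s10.
From s10 via ε: add s12.
From s12 via ε: add s0, s8.
No new states can be added; the closed set is {s0, s1, s4, s5, s8, s10, s12, s14, s15}.

{s0, s1, s4, s5, s8, s10, s12, s14, s15}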